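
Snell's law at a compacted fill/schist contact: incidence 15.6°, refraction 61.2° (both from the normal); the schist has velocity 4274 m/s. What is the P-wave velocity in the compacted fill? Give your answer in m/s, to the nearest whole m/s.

1312 m/s

sin 15.6° = 0.2689; sin 61.2° = 0.8763.
V₁ = V₂·(sin θ₁/sin θ₂) = 4274·(0.2689/0.8763) = 1311.60 m/s.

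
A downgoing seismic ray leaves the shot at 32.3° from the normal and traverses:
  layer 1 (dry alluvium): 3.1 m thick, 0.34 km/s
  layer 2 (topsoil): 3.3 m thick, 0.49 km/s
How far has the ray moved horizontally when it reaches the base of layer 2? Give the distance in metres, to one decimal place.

Ray parameter p = sin 32.3° / 0.34 km/s = 1.5716e+00 s/km.
Layer 1: θ = 32.30°; offset = 3.1·tan 32.30° = 1.960 m.
Layer 2: sin θ = p·0.49 = 0.7701 → θ = 50.36°; offset = 3.3·tan 50.36° = 3.984 m.
Summing the layer offsets gives 5.943 m.

5.9 m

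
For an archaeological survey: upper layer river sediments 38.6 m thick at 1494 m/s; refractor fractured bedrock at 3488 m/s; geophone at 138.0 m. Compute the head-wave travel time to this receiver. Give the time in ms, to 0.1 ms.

θ_c = arcsin(V₁/V₂) = arcsin(1494/3488) = 25.36°, cos θ_c = 0.9036.
Intercept time tᵢ = 2h cos θ_c / V₁ = 2·38.6·0.9036/1494 = 0.04669 s.
t = x/V₂ + tᵢ = 138.0/3488 + 0.04669 = 0.08626 s.

86.3 ms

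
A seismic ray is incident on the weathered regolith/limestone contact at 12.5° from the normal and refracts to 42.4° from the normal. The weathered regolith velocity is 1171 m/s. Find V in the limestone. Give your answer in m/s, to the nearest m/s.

Snell's law: sin 12.5°/V₁ = sin 42.4°/V₂.
V₂ = V₁·sin 42.4°/sin 12.5° = 1171 × 3.1154 = 3648.17 m/s.

3648 m/s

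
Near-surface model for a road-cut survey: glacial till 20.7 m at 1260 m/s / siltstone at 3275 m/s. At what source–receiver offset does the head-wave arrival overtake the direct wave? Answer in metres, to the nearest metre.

62 m

θ_c = arcsin(1260/3275) = 22.63°, so cos θ_c = 0.9230 and tᵢ = 2h cos θ_c/V₁ = 0.0303 s.
At crossover x/V₁ = x/V₂ + tᵢ ⇒ x = tᵢ/(1/V₁ − 1/V₂) = 0.03033/(7.9365e-04 − 3.0534e-04) = 62.11 m.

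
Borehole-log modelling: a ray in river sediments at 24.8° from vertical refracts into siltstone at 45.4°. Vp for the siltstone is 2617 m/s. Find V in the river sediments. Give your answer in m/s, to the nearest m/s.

1542 m/s

sin 24.8° = 0.4195; sin 45.4° = 0.7120.
V₁ = V₂·(sin θ₁/sin θ₂) = 2617·(0.4195/0.7120) = 1541.67 m/s.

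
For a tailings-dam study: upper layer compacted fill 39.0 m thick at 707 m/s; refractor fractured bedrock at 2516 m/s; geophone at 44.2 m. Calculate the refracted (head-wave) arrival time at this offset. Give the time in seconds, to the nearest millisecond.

0.123 s

θ_c = arcsin(V₁/V₂) = arcsin(707/2516) = 16.32°, cos θ_c = 0.9597.
Intercept time tᵢ = 2h cos θ_c / V₁ = 2·39.0·0.9597/707 = 0.10588 s.
t = x/V₂ + tᵢ = 44.2/2516 + 0.10588 = 0.12345 s.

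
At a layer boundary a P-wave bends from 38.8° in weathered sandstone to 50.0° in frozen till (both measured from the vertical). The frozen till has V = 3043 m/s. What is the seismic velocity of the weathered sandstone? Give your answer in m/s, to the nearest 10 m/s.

2490 m/s

Snell's law: sin 38.8°/V₁ = sin 50.0°/V₂.
V₁ = V₂·sin 38.8°/sin 50.0° = 3043 × 0.8180 = 2489.09 m/s.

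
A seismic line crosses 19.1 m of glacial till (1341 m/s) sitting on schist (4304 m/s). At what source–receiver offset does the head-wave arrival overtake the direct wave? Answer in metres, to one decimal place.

θ_c = arcsin(1341/4304) = 18.15°, so cos θ_c = 0.9502 and tᵢ = 2h cos θ_c/V₁ = 0.0271 s.
At crossover x/V₁ = x/V₂ + tᵢ ⇒ x = tᵢ/(1/V₁ − 1/V₂) = 0.02707/(7.4571e-04 − 2.3234e-04) = 52.73 m.

52.7 m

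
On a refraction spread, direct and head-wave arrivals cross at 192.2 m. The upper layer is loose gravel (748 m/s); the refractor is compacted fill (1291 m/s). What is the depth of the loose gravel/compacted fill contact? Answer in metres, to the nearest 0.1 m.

h = (x_cross/2)·√((V₂−V₁)/(V₂+V₁)).
(V₂−V₁)/(V₂+V₁) = (1291−748)/(1291+748) = 0.2663; √ = 0.5160.
h = (192.2/2)·0.5160 = 49.59 m.

49.6 m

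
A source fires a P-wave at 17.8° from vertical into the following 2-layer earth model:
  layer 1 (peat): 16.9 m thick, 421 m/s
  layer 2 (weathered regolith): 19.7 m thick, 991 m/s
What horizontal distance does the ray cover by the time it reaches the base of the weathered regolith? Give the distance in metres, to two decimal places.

25.84 m

Ray parameter p = sin 17.8° / 421 m/s = 7.2612e-04 s/m.
Layer 1: θ = 17.80°; offset = 16.9·tan 17.80° = 5.4260 m.
Layer 2: sin θ = p·991 = 0.7196 → θ = 46.02°; offset = 19.7·tan 46.02° = 20.4142 m.
Σ offsets = 25.8402 m.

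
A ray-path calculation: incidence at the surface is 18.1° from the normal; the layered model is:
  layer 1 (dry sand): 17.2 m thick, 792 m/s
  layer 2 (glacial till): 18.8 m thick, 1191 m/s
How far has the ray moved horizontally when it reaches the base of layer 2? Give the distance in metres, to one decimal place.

15.6 m

p = sin θ₁/V₁ = sin 18.1°/792 = 3.9227e-04 s/m is conserved through the stack.
Layer 1: θ = 18.10°; offset = 17.2·tan 18.10° = 5.622 m.
Layer 2: sin θ = p·1191 = 0.4672 → θ = 27.85°; offset = 18.8·tan 27.85° = 9.934 m.
Total horizontal offset = 15.556 m.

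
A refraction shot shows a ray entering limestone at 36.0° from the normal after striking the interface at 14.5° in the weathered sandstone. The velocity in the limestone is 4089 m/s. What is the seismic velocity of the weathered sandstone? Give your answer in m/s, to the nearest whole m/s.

sin 14.5° = 0.2504; sin 36.0° = 0.5878.
V₁ = V₂·(sin θ₁/sin θ₂) = 4089·(0.2504/0.5878) = 1741.80 m/s.

1742 m/s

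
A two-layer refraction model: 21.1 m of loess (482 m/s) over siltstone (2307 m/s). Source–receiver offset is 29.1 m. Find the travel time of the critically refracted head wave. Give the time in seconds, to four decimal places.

0.0982 s

t = x/V₂ + 2h·√(V₂²−V₁²)/(V₁V₂).
√(V₂²−V₁²) = √(2307²−482²) = 2256.1 m/s; delay term = 2·21.1·2256.1/(482·2307) = 0.08562 s.
t = 29.1/2307 + 0.08562 = 0.09823 s.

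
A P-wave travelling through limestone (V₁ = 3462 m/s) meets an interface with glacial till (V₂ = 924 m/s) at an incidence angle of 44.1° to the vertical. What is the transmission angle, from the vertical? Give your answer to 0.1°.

sin θ₁/V₁ = sin θ₂/V₂ ⇒ sin θ₂ = 924·sin 44.1°/3462 = 924·0.6959/3462 = 0.1857.
θ₂ = arcsin 0.1857 = 10.70° from the normal.

10.7°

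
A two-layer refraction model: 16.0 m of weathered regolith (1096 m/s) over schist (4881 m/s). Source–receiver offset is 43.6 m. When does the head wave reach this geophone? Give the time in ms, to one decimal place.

t = x/V₂ + 2h·√(V₂²−V₁²)/(V₁V₂).
√(V₂²−V₁²) = √(4881²−1096²) = 4756.4 m/s; delay term = 2·16.0·4756.4/(1096·4881) = 0.02845 s.
t = 43.6/4881 + 0.02845 = 0.03738 s.

37.4 ms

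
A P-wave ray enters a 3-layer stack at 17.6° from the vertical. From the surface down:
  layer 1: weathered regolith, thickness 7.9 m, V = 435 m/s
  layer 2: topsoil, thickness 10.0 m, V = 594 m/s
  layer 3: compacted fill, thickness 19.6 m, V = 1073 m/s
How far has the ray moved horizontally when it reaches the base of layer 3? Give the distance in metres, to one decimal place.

Ray parameter p = sin 17.6° / 435 m/s = 6.9510e-04 s/m.
Layer 1: θ = 17.60°; offset = 7.9·tan 17.60° = 2.506 m.
Layer 2: sin θ = p·594 = 0.4129 → θ = 24.39°; offset = 10.0·tan 24.39° = 4.533 m.
Layer 3: sin θ = p·1073 = 0.7458 → θ = 48.23°; offset = 19.6·tan 48.23° = 21.946 m.
Σ offsets = 28.985 m.

29.0 m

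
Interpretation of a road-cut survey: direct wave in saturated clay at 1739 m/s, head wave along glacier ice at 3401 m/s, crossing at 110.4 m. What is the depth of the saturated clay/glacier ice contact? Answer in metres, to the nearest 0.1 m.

31.4 m

h = (x_cross/2)·√((V₂−V₁)/(V₂+V₁)).
(V₂−V₁)/(V₂+V₁) = (3401−1739)/(3401+1739) = 0.3233; √ = 0.5686.
h = (110.4/2)·0.5686 = 31.39 m.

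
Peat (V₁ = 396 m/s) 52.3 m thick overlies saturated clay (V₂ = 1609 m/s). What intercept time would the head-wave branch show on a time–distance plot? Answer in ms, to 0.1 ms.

θ_c = arcsin(V₁/V₂) = arcsin(396/1609) = 14.25°; cos θ_c = 0.9692.
tᵢ = 2h·cos θ_c / V₁ = 2·52.3·0.9692 / 396 = 0.25602 s.

256.0 ms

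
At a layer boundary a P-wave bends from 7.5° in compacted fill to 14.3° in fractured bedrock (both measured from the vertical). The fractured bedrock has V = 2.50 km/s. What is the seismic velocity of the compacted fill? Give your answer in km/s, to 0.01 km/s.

1.32 km/s

sin 7.5° = 0.1305; sin 14.3° = 0.2470.
V₁ = V₂·(sin θ₁/sin θ₂) = 2.50·(0.1305/0.2470) = 1.32 km/s.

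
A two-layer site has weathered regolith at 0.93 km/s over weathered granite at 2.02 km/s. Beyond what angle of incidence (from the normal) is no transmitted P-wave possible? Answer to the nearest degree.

27°

Critical incidence: sin θ_c = V₁/V₂ = 0.93/2.02 = 0.4604.
θ_c = arcsin 0.4604 = 27.41°.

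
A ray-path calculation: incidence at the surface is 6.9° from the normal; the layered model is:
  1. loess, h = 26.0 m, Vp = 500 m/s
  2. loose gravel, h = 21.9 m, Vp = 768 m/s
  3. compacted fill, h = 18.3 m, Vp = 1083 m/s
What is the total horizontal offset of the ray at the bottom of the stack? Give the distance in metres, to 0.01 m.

12.19 m

Ray parameter p = sin 6.9° / 500 m/s = 2.4027e-04 s/m.
Layer 1: θ = 6.90°; offset = 26.0·tan 6.90° = 3.1463 m.
Layer 2: sin θ = p·768 = 0.1845 → θ = 10.63°; offset = 21.9·tan 10.63° = 4.1118 m.
Layer 3: sin θ = p·1083 = 0.2602 → θ = 15.08°; offset = 18.3·tan 15.08° = 4.9319 m.
Σ offsets = 12.1900 m.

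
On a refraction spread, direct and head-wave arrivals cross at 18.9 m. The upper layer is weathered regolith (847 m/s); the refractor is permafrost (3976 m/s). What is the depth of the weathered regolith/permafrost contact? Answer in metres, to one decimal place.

7.6 m

x_cross = 2h·√((V₂+V₁)/(V₂−V₁)) → h = x_cross / (2·√((V₂+V₁)/(V₂−V₁))).
√((V₂+V₁)/(V₂−V₁)) = √((3976+847)/(3976−847)) = 1.2415.
h = 18.9 / (2·1.2415) = 7.61 m.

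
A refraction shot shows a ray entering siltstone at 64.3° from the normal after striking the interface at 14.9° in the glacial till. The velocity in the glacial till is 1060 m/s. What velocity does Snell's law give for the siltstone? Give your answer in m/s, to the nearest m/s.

3715 m/s

sin 14.9° = 0.2571; sin 64.3° = 0.9011.
V₂ = V₁·(sin θ₂/sin θ₁) = 1060·(0.9011/0.2571) = 3714.59 m/s.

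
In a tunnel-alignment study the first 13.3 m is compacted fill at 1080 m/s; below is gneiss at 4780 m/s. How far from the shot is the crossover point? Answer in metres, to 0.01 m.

33.48 m

x_cross = 2h·√((V₂+V₁)/(V₂−V₁)).
(V₂+V₁)/(V₂−V₁) = (4780+1080)/(4780−1080) = 1.5838; √ = 1.2585.
x_cross = 2·13.3·1.2585 = 33.48 m.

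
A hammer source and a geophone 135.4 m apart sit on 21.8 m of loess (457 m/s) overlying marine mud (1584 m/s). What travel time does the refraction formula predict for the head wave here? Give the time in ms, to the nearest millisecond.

177 ms

θ_c = arcsin(V₁/V₂) = arcsin(457/1584) = 16.77°, cos θ_c = 0.9575.
Intercept time tᵢ = 2h cos θ_c / V₁ = 2·21.8·0.9575/457 = 0.09135 s.
t = x/V₂ + tᵢ = 135.4/1584 + 0.09135 = 0.17683 s.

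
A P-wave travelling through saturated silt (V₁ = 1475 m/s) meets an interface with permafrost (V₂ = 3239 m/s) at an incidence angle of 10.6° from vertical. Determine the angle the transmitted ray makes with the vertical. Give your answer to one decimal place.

Snell's law: sin θ₂ = (V₂/V₁)·sin θ₁ = (3239/1475)·sin 10.6° = 0.4039.
θ₂ = sin⁻¹(0.4039) = 23.83° (from vertical).

23.8°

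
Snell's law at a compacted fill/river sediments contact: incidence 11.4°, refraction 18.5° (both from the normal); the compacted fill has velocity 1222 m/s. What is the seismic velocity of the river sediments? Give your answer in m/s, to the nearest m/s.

Snell's law: sin 11.4°/V₁ = sin 18.5°/V₂.
V₂ = V₁·sin 18.5°/sin 11.4° = 1222 × 1.6053 = 1961.71 m/s.

1962 m/s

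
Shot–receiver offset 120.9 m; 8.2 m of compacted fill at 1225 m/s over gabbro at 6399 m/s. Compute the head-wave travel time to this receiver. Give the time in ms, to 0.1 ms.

32.0 ms

θ_c = arcsin(V₁/V₂) = arcsin(1225/6399) = 11.04°, cos θ_c = 0.9815.
Intercept time tᵢ = 2h cos θ_c / V₁ = 2·8.2·0.9815/1225 = 0.01314 s.
t = x/V₂ + tᵢ = 120.9/6399 + 0.01314 = 0.03203 s.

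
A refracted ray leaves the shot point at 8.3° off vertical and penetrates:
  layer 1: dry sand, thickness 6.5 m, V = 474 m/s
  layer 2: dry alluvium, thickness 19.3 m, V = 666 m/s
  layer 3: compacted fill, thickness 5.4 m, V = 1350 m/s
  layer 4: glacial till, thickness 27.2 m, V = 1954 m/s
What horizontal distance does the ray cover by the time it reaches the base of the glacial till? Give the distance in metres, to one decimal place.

27.5 m

Apply Snell's law at each interface; in layer i the horizontal offset is hᵢ·tan θᵢ.
Layer 1: θ = 8.30°; offset = 6.5·tan 8.30° = 0.948 m.
Layer 2: sin θ = 666·sin 8.3°/474 = 0.2028, θ = 11.70°; offset = 19.3·tan 11.70° = 3.998 m.
Layer 3: sin θ = 1350·sin 8.3°/474 = 0.4111, θ = 24.28°; offset = 5.4·tan 24.28° = 2.436 m.
Layer 4: sin θ = 1954·sin 8.3°/474 = 0.5951, θ = 36.52°; offset = 27.2·tan 36.52° = 20.141 m.
Summing the layer offsets gives 27.522 m.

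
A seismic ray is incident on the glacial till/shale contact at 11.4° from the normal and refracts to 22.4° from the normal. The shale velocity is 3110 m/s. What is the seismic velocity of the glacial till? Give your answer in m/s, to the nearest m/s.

sin 11.4° = 0.1977; sin 22.4° = 0.3811.
V₁ = V₂·(sin θ₁/sin θ₂) = 3110·(0.1977/0.3811) = 1613.13 m/s.

1613 m/s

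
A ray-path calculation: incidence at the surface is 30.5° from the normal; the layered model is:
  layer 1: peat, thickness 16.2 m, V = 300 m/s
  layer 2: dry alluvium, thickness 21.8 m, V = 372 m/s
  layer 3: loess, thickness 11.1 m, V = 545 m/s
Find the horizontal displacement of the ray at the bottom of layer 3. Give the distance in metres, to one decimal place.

53.6 m

Ray parameter p = sin 30.5° / 300 m/s = 1.6918e-03 s/m.
Layer 1: θ = 30.50°; offset = 16.2·tan 30.50° = 9.543 m.
Layer 2: sin θ = p·372 = 0.6293 → θ = 39.00°; offset = 21.8·tan 39.00° = 17.655 m.
Layer 3: sin θ = p·545 = 0.9220 → θ = 67.22°; offset = 11.1·tan 67.22° = 26.437 m.
Summing the layer offsets gives 53.634 m.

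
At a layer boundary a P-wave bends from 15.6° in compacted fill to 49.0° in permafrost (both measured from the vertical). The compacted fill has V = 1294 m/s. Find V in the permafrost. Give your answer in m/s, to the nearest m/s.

3632 m/s

sin 15.6° = 0.2689; sin 49.0° = 0.7547.
V₂ = V₁·(sin θ₂/sin θ₁) = 1294·(0.7547/0.2689) = 3631.54 m/s.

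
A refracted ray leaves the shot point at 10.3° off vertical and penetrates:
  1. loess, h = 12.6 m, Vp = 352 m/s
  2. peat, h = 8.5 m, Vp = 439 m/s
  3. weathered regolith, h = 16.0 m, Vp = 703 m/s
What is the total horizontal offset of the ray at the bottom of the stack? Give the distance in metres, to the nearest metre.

10 m

p = sin θ₁/V₁ = sin 10.3°/352 = 5.0796e-04 s/m is conserved through the stack.
Layer 1: θ = 10.30°; offset = 12.6·tan 10.30° = 2.290 m.
Layer 2: sin θ = p·439 = 0.2230 → θ = 12.88°; offset = 8.5·tan 12.88° = 1.944 m.
Layer 3: sin θ = p·703 = 0.3571 → θ = 20.92°; offset = 16.0·tan 20.92° = 6.117 m.
Summing the layer offsets gives 10.351 m.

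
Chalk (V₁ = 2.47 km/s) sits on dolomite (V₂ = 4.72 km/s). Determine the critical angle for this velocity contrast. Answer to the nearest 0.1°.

Critical incidence: sin θ_c = V₁/V₂ = 2.47/4.72 = 0.5233.
θ_c = arcsin 0.5233 = 31.55°.

31.6°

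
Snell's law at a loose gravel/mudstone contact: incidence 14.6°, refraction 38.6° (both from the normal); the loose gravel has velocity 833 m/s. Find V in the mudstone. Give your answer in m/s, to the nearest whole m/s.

Snell's law: sin 14.6°/V₁ = sin 38.6°/V₂.
V₂ = V₁·sin 38.6°/sin 14.6° = 833 × 2.4750 = 2061.70 m/s.

2062 m/s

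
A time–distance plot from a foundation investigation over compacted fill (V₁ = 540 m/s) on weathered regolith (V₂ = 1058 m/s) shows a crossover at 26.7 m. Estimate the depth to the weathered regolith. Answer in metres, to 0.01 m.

7.60 m

h = (x_cross/2)·√((V₂−V₁)/(V₂+V₁)).
(V₂−V₁)/(V₂+V₁) = (1058−540)/(1058+540) = 0.3242; √ = 0.5693.
h = (26.7/2)·0.5693 = 7.60 m.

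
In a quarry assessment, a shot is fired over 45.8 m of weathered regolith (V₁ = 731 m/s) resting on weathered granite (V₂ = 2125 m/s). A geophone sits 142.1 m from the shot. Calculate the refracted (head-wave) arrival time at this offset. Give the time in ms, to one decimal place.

184.5 ms

θ_c = arcsin(V₁/V₂) = arcsin(731/2125) = 20.12°, cos θ_c = 0.9390.
Intercept time tᵢ = 2h cos θ_c / V₁ = 2·45.8·0.9390/731 = 0.11766 s.
t = x/V₂ + tᵢ = 142.1/2125 + 0.11766 = 0.18453 s.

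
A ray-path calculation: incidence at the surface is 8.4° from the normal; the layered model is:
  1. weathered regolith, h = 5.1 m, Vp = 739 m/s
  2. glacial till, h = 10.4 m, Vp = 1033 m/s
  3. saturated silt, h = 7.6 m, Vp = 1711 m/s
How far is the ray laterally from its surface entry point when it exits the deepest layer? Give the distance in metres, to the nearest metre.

6 m

Ray parameter p = sin 8.4° / 739 m/s = 1.9768e-04 s/m.
Layer 1: θ = 8.40°; offset = 5.1·tan 8.40° = 0.753 m.
Layer 2: sin θ = p·1033 = 0.2042 → θ = 11.78°; offset = 10.4·tan 11.78° = 2.169 m.
Layer 3: sin θ = p·1711 = 0.3382 → θ = 19.77°; offset = 7.6·tan 19.77° = 2.731 m.
Summing the layer offsets gives 5.654 m.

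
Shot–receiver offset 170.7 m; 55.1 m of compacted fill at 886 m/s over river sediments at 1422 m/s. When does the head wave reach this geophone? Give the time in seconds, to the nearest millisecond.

0.217 s

θ_c = arcsin(V₁/V₂) = arcsin(886/1422) = 38.54°, cos θ_c = 0.7822.
Intercept time tᵢ = 2h cos θ_c / V₁ = 2·55.1·0.7822/886 = 0.09729 s.
t = x/V₂ + tᵢ = 170.7/1422 + 0.09729 = 0.21733 s.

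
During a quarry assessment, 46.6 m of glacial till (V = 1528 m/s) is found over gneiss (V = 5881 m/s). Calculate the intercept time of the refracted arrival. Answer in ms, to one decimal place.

tᵢ = 2h·√(V₂²−V₁²)/(V₁V₂).
√(V₂²−V₁²) = √(5881²−1528²) = 5679.0 m/s.
tᵢ = 2·46.6·5679.0/(1528·5881) = 0.05890 s.

58.9 ms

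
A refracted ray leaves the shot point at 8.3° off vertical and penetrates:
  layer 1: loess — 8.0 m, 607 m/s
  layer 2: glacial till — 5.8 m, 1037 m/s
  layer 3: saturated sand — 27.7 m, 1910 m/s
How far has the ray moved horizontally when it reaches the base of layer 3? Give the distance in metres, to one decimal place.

p = sin θ₁/V₁ = sin 8.3°/607 = 2.3782e-04 s/m is conserved through the stack.
Layer 1: θ = 8.30°; offset = 8.0·tan 8.30° = 1.167 m.
Layer 2: sin θ = p·1037 = 0.2466 → θ = 14.28°; offset = 5.8·tan 14.28° = 1.476 m.
Layer 3: sin θ = p·1910 = 0.4542 → θ = 27.02°; offset = 27.7·tan 27.02° = 14.123 m.
Summing the layer offsets gives 16.766 m.

16.8 m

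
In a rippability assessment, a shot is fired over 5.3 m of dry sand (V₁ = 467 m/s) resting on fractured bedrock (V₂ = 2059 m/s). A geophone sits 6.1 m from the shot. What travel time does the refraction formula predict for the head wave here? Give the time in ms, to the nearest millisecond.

25 ms

t = x/V₂ + 2h·√(V₂²−V₁²)/(V₁V₂).
√(V₂²−V₁²) = √(2059²−467²) = 2005.3 m/s; delay term = 2·5.3·2005.3/(467·2059) = 0.02211 s.
t = 6.1/2059 + 0.02211 = 0.02507 s.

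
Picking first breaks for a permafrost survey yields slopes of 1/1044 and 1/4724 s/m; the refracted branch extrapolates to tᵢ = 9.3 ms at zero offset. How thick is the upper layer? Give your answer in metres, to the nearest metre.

5 m

θ_c = arcsin(1044/4724) = 12.77°; cos θ_c = 0.9753.
tᵢ = 2h cos θ_c/V₁ ⇒ h = tᵢ·V₁/(2 cos θ_c) = 0.0093·1044/(2·0.9753) = 4.98 m.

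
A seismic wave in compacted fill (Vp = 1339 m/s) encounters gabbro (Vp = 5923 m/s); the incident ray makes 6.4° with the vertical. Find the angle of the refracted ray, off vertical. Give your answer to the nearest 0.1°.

sin θ₁/V₁ = sin θ₂/V₂ ⇒ sin θ₂ = 5923·sin 6.4°/1339 = 5923·0.1115/1339 = 0.4931.
θ₂ = sin⁻¹(0.4931) = 29.54° (from vertical).

29.5°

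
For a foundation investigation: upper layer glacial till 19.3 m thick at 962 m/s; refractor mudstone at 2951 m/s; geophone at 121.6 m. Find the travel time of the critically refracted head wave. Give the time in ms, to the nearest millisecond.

t = x/V₂ + 2h·√(V₂²−V₁²)/(V₁V₂).
√(V₂²−V₁²) = √(2951²−962²) = 2789.8 m/s; delay term = 2·19.3·2789.8/(962·2951) = 0.03793 s.
t = 121.6/2951 + 0.03793 = 0.07914 s.

79 ms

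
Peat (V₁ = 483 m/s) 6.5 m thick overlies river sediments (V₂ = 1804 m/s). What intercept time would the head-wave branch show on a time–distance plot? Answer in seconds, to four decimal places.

0.0259 s

tᵢ = 2h·√(V₂²−V₁²)/(V₁V₂).
√(V₂²−V₁²) = √(1804²−483²) = 1738.1 m/s.
tᵢ = 2·6.5·1738.1/(483·1804) = 0.02593 s.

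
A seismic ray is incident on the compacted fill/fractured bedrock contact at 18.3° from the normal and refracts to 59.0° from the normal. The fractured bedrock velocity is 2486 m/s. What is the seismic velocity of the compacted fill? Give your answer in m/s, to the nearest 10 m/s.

910 m/s

sin 18.3° = 0.3140; sin 59.0° = 0.8572.
V₁ = V₂·(sin θ₁/sin θ₂) = 2486·(0.3140/0.8572) = 910.66 m/s.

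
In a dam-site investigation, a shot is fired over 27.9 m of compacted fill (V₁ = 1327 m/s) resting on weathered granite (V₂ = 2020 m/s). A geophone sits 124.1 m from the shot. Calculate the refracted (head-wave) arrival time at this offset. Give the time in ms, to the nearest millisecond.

θ_c = arcsin(V₁/V₂) = arcsin(1327/2020) = 41.07°, cos θ_c = 0.7540.
Intercept time tᵢ = 2h cos θ_c / V₁ = 2·27.9·0.7540/1327 = 0.03170 s.
t = x/V₂ + tᵢ = 124.1/2020 + 0.03170 = 0.09314 s.

93 ms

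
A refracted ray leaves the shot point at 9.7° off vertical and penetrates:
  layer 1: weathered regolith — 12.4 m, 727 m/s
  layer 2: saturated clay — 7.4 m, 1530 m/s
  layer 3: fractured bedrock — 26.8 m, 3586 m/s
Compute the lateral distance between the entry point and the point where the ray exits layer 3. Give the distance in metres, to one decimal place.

Apply Snell's law at each interface; in layer i the horizontal offset is hᵢ·tan θᵢ.
Layer 1: θ = 9.70°; offset = 12.4·tan 9.70° = 2.120 m.
Layer 2: sin θ = 1530·sin 9.7°/727 = 0.3546, θ = 20.77°; offset = 7.4·tan 20.77° = 2.806 m.
Layer 3: sin θ = 3586·sin 9.7°/727 = 0.8311, θ = 56.21°; offset = 26.8·tan 56.21° = 40.050 m.
Σ offsets = 44.976 m.

45.0 m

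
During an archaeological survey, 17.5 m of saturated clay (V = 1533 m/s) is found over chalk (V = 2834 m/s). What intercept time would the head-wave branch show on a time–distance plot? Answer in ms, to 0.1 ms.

19.2 ms

θ_c = arcsin(V₁/V₂) = arcsin(1533/2834) = 32.75°; cos θ_c = 0.8411.
tᵢ = 2h·cos θ_c / V₁ = 2·17.5·0.8411 / 1533 = 0.01920 s.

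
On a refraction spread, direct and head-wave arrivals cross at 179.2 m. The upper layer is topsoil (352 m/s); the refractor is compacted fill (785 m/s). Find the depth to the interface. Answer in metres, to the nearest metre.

55 m

x_cross = 2h·√((V₂+V₁)/(V₂−V₁)) → h = x_cross / (2·√((V₂+V₁)/(V₂−V₁))).
√((V₂+V₁)/(V₂−V₁)) = √((785+352)/(785−352)) = 1.6205.
h = 179.2 / (2·1.6205) = 55.29 m.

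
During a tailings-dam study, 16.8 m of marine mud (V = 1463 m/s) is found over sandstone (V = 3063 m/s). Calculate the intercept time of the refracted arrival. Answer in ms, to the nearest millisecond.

20 ms

θ_c = arcsin(V₁/V₂) = arcsin(1463/3063) = 28.53°; cos θ_c = 0.8786.
tᵢ = 2h·cos θ_c / V₁ = 2·16.8·0.8786 / 1463 = 0.02018 s.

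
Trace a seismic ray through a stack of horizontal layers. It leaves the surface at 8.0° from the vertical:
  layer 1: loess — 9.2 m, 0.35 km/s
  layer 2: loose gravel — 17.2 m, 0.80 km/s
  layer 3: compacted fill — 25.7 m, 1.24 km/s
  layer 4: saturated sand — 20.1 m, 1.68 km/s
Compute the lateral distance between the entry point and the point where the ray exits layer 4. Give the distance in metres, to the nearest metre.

p = sin θ₁/V₁ = sin 8.0°/0.35 = 3.9764e-01 s/km is conserved through the stack.
Layer 1: θ = 8.00°; offset = 9.2·tan 8.00° = 1.293 m.
Layer 2: sin θ = p·0.80 = 0.3181 → θ = 18.55°; offset = 17.2·tan 18.55° = 5.771 m.
Layer 3: sin θ = p·1.24 = 0.4931 → θ = 29.54°; offset = 25.7·tan 29.54° = 14.566 m.
Layer 4: sin θ = p·1.68 = 0.6680 → θ = 41.92°; offset = 20.1·tan 41.92° = 18.044 m.
Total horizontal offset = 39.674 m.

40 m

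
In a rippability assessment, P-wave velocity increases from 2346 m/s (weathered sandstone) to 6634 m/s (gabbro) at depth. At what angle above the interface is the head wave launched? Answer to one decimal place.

At critical incidence the refracted ray runs along the interface (θ₂ = 90°), so sin θ_c = V₁/V₂.
θ_c = arcsin(2346/6634) = arcsin 0.3536 = 20.71°.
Measured from the interface: 90° − 20.71° = 69.29°.

69.3°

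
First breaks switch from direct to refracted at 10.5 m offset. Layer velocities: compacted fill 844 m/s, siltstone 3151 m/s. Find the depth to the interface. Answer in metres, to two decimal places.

h = (x_cross/2)·√((V₂−V₁)/(V₂+V₁)).
(V₂−V₁)/(V₂+V₁) = (3151−844)/(3151+844) = 0.5775; √ = 0.7599.
h = (10.5/2)·0.7599 = 3.99 m.

3.99 m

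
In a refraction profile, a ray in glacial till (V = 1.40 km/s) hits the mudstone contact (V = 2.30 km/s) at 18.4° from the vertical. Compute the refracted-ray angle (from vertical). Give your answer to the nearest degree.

31°

sin θ₁/V₁ = sin θ₂/V₂ ⇒ sin θ₂ = 2.30·sin 18.4°/1.40 = 2.30·0.3156/1.40 = 0.5186.
θ₂ = sin⁻¹(0.5186) = 31.24° (from vertical).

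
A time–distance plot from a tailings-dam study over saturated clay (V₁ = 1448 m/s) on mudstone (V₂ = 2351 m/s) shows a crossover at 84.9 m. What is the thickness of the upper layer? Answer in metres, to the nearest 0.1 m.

20.7 m

h = (x_cross/2)·√((V₂−V₁)/(V₂+V₁)).
(V₂−V₁)/(V₂+V₁) = (2351−1448)/(2351+1448) = 0.2377; √ = 0.4875.
h = (84.9/2)·0.4875 = 20.70 m.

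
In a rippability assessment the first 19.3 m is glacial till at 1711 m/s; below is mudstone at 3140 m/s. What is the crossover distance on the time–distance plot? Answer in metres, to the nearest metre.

71 m

θ_c = arcsin(1711/3140) = 33.02°, so cos θ_c = 0.8385 and tᵢ = 2h cos θ_c/V₁ = 0.0189 s.
At crossover x/V₁ = x/V₂ + tᵢ ⇒ x = tᵢ/(1/V₁ − 1/V₂) = 0.01892/(5.8445e-04 − 3.1847e-04) = 71.12 m.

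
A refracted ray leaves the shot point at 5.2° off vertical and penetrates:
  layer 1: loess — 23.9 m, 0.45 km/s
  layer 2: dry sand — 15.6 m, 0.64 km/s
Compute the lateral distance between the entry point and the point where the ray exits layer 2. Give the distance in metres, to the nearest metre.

4 m

Apply Snell's law at each interface; in layer i the horizontal offset is hᵢ·tan θᵢ.
Layer 1: θ = 5.20°; offset = 23.9·tan 5.20° = 2.175 m.
Layer 2: sin θ = 0.64·sin 5.2°/0.45 = 0.1289, θ = 7.41°; offset = 15.6·tan 7.41° = 2.028 m.
Σ offsets = 4.203 m.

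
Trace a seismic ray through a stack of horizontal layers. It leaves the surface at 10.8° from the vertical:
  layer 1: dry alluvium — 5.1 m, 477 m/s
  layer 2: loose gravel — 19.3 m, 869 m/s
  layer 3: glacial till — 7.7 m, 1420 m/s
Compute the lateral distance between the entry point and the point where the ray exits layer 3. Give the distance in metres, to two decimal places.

Ray parameter p = sin 10.8° / 477 m/s = 3.9283e-04 s/m.
Layer 1: θ = 10.80°; offset = 5.1·tan 10.80° = 0.9729 m.
Layer 2: sin θ = p·869 = 0.3414 → θ = 19.96°; offset = 19.3·tan 19.96° = 7.0096 m.
Layer 3: sin θ = p·1420 = 0.5578 → θ = 33.91°; offset = 7.7·tan 33.91° = 5.1752 m.
Σ offsets = 13.1577 m.

13.16 m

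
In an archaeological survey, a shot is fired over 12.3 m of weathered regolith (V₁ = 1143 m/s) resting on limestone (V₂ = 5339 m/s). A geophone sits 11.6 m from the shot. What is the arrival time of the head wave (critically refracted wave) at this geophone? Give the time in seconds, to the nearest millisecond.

0.023 s

t = x/V₂ + 2h·√(V₂²−V₁²)/(V₁V₂).
√(V₂²−V₁²) = √(5339²−1143²) = 5215.2 m/s; delay term = 2·12.3·5215.2/(1143·5339) = 0.02102 s.
t = 11.6/5339 + 0.02102 = 0.02320 s.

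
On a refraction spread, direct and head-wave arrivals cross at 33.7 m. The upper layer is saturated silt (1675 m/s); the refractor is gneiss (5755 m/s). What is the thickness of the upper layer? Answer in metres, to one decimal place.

h = (x_cross/2)·√((V₂−V₁)/(V₂+V₁)).
(V₂−V₁)/(V₂+V₁) = (5755−1675)/(5755+1675) = 0.5491; √ = 0.7410.
h = (33.7/2)·0.7410 = 12.49 m.

12.5 m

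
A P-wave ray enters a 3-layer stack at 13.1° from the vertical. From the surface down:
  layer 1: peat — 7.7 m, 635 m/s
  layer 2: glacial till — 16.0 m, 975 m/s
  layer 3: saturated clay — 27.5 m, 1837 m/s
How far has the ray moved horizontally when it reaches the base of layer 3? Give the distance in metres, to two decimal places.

Apply Snell's law at each interface; in layer i the horizontal offset is hᵢ·tan θᵢ.
Layer 1: θ = 13.10°; offset = 7.7·tan 13.10° = 1.7918 m.
Layer 2: sin θ = 975·sin 13.1°/635 = 0.3480, θ = 20.37°; offset = 16.0·tan 20.37° = 5.9394 m.
Layer 3: sin θ = 1837·sin 13.1°/635 = 0.6557, θ = 40.97°; offset = 27.5·tan 40.97° = 23.8813 m.
Σ offsets = 31.6126 m.

31.61 m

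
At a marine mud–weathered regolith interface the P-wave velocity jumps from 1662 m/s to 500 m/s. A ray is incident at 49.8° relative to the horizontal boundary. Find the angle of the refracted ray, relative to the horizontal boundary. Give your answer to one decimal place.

Angle from the normal: 90° − 49.8° = 40.2°.
sin θ₁/V₁ = sin θ₂/V₂ ⇒ sin θ₂ = 500·sin 40.2°/1662 = 500·0.6455/1662 = 0.1942.
θ₂ = sin⁻¹(0.1942) = 11.20° (from vertical).
From the interface: 90° − 11.20° = 78.80°.

78.8°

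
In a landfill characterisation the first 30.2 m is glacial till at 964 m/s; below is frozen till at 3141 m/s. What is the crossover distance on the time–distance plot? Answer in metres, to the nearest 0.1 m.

θ_c = arcsin(964/3141) = 17.87°, so cos θ_c = 0.9517 and tᵢ = 2h cos θ_c/V₁ = 0.0596 s.
At crossover x/V₁ = x/V₂ + tᵢ ⇒ x = tᵢ/(1/V₁ − 1/V₂) = 0.05963/(1.0373e-03 − 3.1837e-04) = 82.94 m.

82.9 m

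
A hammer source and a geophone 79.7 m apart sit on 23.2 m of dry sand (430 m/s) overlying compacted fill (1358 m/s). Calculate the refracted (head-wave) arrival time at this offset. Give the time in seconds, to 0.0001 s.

0.1610 s

t = x/V₂ + 2h·√(V₂²−V₁²)/(V₁V₂).
√(V₂²−V₁²) = √(1358²−430²) = 1288.1 m/s; delay term = 2·23.2·1288.1/(430·1358) = 0.10235 s.
t = 79.7/1358 + 0.10235 = 0.16104 s.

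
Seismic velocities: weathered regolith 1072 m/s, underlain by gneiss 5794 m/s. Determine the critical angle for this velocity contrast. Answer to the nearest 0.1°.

10.7°

Critical incidence: sin θ_c = V₁/V₂ = 1072/5794 = 0.1850.
θ_c = arcsin 0.1850 = 10.66°.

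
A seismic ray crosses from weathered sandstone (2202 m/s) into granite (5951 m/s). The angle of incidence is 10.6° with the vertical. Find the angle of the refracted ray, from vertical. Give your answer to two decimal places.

Snell's law: sin θ₂ = (V₂/V₁)·sin θ₁ = (5951/2202)·sin 10.6° = 0.4971.
θ₂ = arcsin 0.4971 = 29.81° from the normal.

29.81°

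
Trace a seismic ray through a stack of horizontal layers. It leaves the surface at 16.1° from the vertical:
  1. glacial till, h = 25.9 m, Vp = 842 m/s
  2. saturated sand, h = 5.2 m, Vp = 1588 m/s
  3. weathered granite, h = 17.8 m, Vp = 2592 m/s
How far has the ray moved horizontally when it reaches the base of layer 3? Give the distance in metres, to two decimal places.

39.84 m

Apply Snell's law at each interface; in layer i the horizontal offset is hᵢ·tan θᵢ.
Layer 1: θ = 16.10°; offset = 25.9·tan 16.10° = 7.4757 m.
Layer 2: sin θ = 1588·sin 16.1°/842 = 0.5230, θ = 31.53°; offset = 5.2·tan 31.53° = 3.1909 m.
Layer 3: sin θ = 2592·sin 16.1°/842 = 0.8537, θ = 58.61°; offset = 17.8·tan 58.61° = 29.1775 m.
Σ offsets = 39.8440 m.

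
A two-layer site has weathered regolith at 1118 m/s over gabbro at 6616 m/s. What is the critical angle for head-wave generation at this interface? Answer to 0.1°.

9.7°

At critical incidence the refracted ray runs along the interface (θ₂ = 90°), so sin θ_c = V₁/V₂.
θ_c = arcsin(1118/6616) = arcsin 0.1690 = 9.73°.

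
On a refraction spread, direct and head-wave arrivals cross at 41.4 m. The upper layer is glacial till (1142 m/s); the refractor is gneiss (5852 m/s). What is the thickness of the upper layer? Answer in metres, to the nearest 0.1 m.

x_cross = 2h·√((V₂+V₁)/(V₂−V₁)) → h = x_cross / (2·√((V₂+V₁)/(V₂−V₁))).
√((V₂+V₁)/(V₂−V₁)) = √((5852+1142)/(5852−1142)) = 1.2186.
h = 41.4 / (2·1.2186) = 16.99 m.

17.0 m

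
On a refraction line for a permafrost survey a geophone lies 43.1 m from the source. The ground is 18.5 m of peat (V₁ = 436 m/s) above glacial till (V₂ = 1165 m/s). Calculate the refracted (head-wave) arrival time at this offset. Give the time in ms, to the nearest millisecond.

t = x/V₂ + 2h·√(V₂²−V₁²)/(V₁V₂).
√(V₂²−V₁²) = √(1165²−436²) = 1080.3 m/s; delay term = 2·18.5·1080.3/(436·1165) = 0.07870 s.
t = 43.1/1165 + 0.07870 = 0.11569 s.

116 ms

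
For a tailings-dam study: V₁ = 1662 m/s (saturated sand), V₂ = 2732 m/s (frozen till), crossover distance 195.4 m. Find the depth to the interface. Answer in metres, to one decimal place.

x_cross = 2h·√((V₂+V₁)/(V₂−V₁)) → h = x_cross / (2·√((V₂+V₁)/(V₂−V₁))).
√((V₂+V₁)/(V₂−V₁)) = √((2732+1662)/(2732−1662)) = 2.0265.
h = 195.4 / (2·2.0265) = 48.21 m.

48.2 m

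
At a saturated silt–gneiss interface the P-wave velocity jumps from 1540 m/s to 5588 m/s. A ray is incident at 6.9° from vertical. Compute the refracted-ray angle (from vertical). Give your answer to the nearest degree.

26°

sin θ₁/V₁ = sin θ₂/V₂ ⇒ sin θ₂ = 5588·sin 6.9°/1540 = 5588·0.1201/1540 = 0.4359.
θ₂ = sin⁻¹(0.4359) = 25.84° (from vertical).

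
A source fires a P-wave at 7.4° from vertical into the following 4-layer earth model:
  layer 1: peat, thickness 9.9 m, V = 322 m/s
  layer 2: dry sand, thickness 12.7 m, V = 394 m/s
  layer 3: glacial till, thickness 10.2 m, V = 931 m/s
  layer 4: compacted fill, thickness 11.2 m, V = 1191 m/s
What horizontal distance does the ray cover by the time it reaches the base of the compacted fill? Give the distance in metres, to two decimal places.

13.47 m

p = sin θ₁/V₁ = sin 7.4°/322 = 3.9999e-04 s/m is conserved through the stack.
Layer 1: θ = 7.40°; offset = 9.9·tan 7.40° = 1.2858 m.
Layer 2: sin θ = p·394 = 0.1576 → θ = 9.07°; offset = 12.7·tan 9.07° = 2.0268 m.
Layer 3: sin θ = p·931 = 0.3724 → θ = 21.86°; offset = 10.2·tan 21.86° = 4.0927 m.
Layer 4: sin θ = p·1191 = 0.4764 → θ = 28.45°; offset = 11.2·tan 28.45° = 6.0683 m.
Summing the layer offsets gives 13.4736 m.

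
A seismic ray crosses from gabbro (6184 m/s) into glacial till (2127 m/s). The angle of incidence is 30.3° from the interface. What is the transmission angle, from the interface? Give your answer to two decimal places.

Angle from the normal: 90° − 30.3° = 59.7°.
Snell's law: sin θ₂ = (V₂/V₁)·sin θ₁ = (2127/6184)·sin 59.7° = 0.2970.
θ₂ = arcsin 0.2970 = 17.28° from the normal.
From the interface: 90° − 17.28° = 72.72°.

72.72°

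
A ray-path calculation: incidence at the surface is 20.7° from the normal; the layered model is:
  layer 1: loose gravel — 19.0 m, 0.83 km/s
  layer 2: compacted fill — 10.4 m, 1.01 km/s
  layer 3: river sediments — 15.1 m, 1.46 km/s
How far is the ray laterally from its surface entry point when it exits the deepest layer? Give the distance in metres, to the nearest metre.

Apply Snell's law at each interface; in layer i the horizontal offset is hᵢ·tan θᵢ.
Layer 1: θ = 20.70°; offset = 19.0·tan 20.70° = 7.180 m.
Layer 2: sin θ = 1.01·sin 20.7°/0.83 = 0.4301, θ = 25.48°; offset = 10.4·tan 25.48° = 4.955 m.
Layer 3: sin θ = 1.46·sin 20.7°/0.83 = 0.6218, θ = 38.45°; offset = 15.1·tan 38.45° = 11.988 m.
Total horizontal offset = 24.122 m.

24 m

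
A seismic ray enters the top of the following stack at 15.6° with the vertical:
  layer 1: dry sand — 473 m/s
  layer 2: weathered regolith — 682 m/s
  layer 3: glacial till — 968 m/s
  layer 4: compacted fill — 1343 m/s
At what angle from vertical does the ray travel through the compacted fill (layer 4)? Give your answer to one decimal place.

Ray parameter p = sin 15.6° / 473 = 5.6854e-04 s/m.
sin θ_4 = p·V_4 = 5.6854e-04 × 1343 = 0.7636.
θ_4 = arcsin 0.7636 = 49.78°.

49.8°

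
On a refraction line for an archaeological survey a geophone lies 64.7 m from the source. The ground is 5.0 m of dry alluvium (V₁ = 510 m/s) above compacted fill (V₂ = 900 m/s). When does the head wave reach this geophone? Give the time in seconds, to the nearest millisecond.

0.088 s

θ_c = arcsin(V₁/V₂) = arcsin(510/900) = 34.52°, cos θ_c = 0.8239.
Intercept time tᵢ = 2h cos θ_c / V₁ = 2·5.0·0.8239/510 = 0.01616 s.
t = x/V₂ + tᵢ = 64.7/900 + 0.01616 = 0.08804 s.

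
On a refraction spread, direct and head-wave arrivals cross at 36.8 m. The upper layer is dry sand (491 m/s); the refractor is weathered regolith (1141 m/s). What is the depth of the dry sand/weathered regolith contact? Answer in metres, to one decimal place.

x_cross = 2h·√((V₂+V₁)/(V₂−V₁)) → h = x_cross / (2·√((V₂+V₁)/(V₂−V₁))).
√((V₂+V₁)/(V₂−V₁)) = √((1141+491)/(1141−491)) = 1.5845.
h = 36.8 / (2·1.5845) = 11.61 m.

11.6 m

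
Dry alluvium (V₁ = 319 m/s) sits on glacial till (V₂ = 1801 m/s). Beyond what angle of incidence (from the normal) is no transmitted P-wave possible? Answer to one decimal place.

At critical incidence the refracted ray runs along the interface (θ₂ = 90°), so sin θ_c = V₁/V₂.
θ_c = arcsin(319/1801) = arcsin 0.1771 = 10.20°.

10.2°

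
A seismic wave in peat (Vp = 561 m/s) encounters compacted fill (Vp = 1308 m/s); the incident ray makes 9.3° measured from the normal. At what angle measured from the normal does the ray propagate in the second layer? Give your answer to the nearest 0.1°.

sin θ₁/V₁ = sin θ₂/V₂ ⇒ sin θ₂ = 1308·sin 9.3°/561 = 1308·0.1616/561 = 0.3768.
θ₂ = arcsin 0.3768 = 22.13° from the normal.

22.1°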